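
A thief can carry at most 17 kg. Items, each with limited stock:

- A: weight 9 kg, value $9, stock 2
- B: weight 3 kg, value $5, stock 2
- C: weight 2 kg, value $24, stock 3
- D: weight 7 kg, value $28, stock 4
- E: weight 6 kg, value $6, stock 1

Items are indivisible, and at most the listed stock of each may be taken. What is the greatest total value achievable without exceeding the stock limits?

$105

Top feasible selections:
- 1×B + 3×C + 1×D: weight 16, value 105
- 3×C + 1×D: weight 13, value 100
Best: $105.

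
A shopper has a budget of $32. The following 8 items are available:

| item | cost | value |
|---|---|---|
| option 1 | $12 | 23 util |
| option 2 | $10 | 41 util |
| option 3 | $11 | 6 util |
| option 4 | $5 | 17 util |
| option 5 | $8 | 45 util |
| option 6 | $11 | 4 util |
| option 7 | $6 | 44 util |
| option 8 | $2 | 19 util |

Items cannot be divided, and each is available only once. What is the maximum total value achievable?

Check high-value combinations within $32:
- option 2+option 4+option 5+option 7+option 8: cost 10+5+8+6+2=31, value 41+17+45+44+19=166
- option 2+option 5+option 7+option 8: cost 10+8+6+2=26, value 41+45+44+19=149
- option 2+option 4+option 5+option 7: cost 10+5+8+6=29, value 41+17+45+44=147
- option 1+option 5+option 7+option 8: cost 12+8+6+2=28, value 23+45+44+19=131
Best: 166 util.

166 util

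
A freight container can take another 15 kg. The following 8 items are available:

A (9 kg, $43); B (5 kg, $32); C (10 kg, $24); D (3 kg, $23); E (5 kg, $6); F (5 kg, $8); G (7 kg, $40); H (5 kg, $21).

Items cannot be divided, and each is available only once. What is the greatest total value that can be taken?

This is a 0/1 knapsack; check combinations near the capacity.
- B+D+G: weight 5+3+7=15, value 32+23+40=95
- D+G+H: weight 3+7+5=15, value 23+40+21=84
- B+D+H: weight 5+3+5=13, value 32+23+21=76
- A+B: weight 9+5=14, value 43+32=75
- B+G: weight 5+7=12, value 32+40=72
Best: $95.

$95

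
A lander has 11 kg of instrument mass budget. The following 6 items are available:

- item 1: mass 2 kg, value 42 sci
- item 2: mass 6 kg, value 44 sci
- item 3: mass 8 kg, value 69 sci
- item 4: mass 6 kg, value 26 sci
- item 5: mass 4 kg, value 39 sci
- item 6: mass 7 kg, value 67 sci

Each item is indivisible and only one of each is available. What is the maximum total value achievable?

111 sci

Check high-value combinations within 11 kg:
- item 1+item 3: mass 2+8=10, value 42+69=111
- item 1+item 6: mass 2+7=9, value 42+67=109
- item 5+item 6: mass 4+7=11, value 39+67=106
- item 1+item 2: mass 2+6=8, value 42+44=86
Best: 111 sci.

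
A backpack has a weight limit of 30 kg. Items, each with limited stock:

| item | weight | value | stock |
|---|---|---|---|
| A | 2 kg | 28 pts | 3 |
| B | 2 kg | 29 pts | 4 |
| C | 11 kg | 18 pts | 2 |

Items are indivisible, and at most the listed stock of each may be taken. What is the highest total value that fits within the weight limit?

218 pts

Best selections within weight 30 and stock limits:
- 3×A + 4×B + 1×C: weight 25, value 218
- 3×A + 4×B: weight 14, value 200
- 2×A + 4×B + 1×C: weight 23, value 190
Best: 218 pts.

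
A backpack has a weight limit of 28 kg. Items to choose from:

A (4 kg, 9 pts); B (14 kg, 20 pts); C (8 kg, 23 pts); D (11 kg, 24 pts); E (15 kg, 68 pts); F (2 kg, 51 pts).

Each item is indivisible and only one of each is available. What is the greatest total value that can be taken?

Check high-value combinations within 28 kg:
- D+E+F: weight 11+15+2=28, value 24+68+51=143
- C+E+F: weight 8+15+2=25, value 23+68+51=142
- A+E+F: weight 4+15+2=21, value 9+68+51=128
- E+F: weight 15+2=17, value 68+51=119
- A+C+D+F: weight 4+8+11+2=25, value 9+23+24+51=107
Best: 143 pts.

143 pts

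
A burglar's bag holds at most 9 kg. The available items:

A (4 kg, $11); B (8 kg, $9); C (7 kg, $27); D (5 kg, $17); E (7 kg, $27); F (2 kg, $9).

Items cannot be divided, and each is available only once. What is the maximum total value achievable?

$36

This is a 0/1 knapsack; check combinations near the capacity.
- C+F: weight 7+2=9, value 27+9=36
- E+F: weight 7+2=9, value 27+9=36
- A+D: weight 4+5=9, value 11+17=28
- C: weight 7, value 27
- E: weight 7, value 27
Best: $36.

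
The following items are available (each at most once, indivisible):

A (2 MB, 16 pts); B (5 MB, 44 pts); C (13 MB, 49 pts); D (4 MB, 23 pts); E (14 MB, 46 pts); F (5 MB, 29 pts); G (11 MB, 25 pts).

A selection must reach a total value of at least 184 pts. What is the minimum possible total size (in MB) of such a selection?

39

Subsets with value ≥ 184, sorted by total size:
- A+B+C+E+F: size 39, value 184
- A+B+C+D+F+G: size 40, value 186
- B+C+D+E+F: size 41, value 191
- A+B+C+D+E+F: size 43, value 207
Minimum size: 39 MB.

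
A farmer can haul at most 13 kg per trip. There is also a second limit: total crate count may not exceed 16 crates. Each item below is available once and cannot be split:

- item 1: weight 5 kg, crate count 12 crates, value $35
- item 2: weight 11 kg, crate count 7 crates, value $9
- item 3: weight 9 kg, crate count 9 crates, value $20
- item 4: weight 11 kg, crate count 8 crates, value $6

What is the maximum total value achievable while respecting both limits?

Feasible sets respecting both limits:
- item 1: weight 5, crate count 12, value 35
- item 3: weight 9, crate count 9, value 20
- item 2: weight 11, crate count 7, value 9
- item 4: weight 11, crate count 8, value 6
Best: $35.

$35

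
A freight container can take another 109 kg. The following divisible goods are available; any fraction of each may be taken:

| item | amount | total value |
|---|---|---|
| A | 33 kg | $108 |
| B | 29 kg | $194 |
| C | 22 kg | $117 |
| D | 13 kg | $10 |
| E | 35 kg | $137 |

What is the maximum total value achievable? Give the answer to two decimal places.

523.27

Take in order of value per unit:
- B (194/29 per unit): all 29 → value 194, running total 194.00
- C (117/22 per unit): all 22 → value 117, running total 311.00
- E (137/35 per unit): all 35 → value 137, running total 448.00
- A (108/33 per unit): 23 of 33 → value 23×108/33 = 75.2727, running total 523.27
Total 523.27.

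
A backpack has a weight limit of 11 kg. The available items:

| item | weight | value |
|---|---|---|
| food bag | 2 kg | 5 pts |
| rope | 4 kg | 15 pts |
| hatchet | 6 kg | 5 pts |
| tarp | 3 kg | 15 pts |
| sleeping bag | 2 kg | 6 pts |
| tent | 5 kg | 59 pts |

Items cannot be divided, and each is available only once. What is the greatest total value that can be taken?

This is a 0/1 knapsack; check combinations near the capacity.
- tarp+sleeping bag+tent: weight 3+2+5=10, value 15+6+59=80
- rope+sleeping bag+tent: weight 4+2+5=11, value 15+6+59=80
- food bag+tarp+tent: weight 2+3+5=10, value 5+15+59=79
- food bag+rope+tent: weight 2+4+5=11, value 5+15+59=79
Best: 80 pts.

80 pts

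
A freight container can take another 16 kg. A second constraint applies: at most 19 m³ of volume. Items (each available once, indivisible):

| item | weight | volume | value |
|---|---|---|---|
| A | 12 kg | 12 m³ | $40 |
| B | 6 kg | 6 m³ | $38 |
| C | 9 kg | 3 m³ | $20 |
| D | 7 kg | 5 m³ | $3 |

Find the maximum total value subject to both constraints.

$58

Feasible sets respecting both limits:
- B+C: weight 15, volume 9, value 58
- B+D: weight 13, volume 11, value 41
- A: weight 12, volume 12, value 40
- B: weight 6, volume 6, value 38
Best: $58.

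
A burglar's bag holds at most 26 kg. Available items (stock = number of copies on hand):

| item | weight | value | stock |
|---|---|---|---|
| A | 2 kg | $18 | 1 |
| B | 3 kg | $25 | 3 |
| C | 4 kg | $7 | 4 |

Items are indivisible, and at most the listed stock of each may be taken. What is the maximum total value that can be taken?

$114

Top feasible selections:
- 1×A + 3×B + 3×C: weight 23, value 114
- 1×A + 3×B + 2×C: weight 19, value 107
Best: $114.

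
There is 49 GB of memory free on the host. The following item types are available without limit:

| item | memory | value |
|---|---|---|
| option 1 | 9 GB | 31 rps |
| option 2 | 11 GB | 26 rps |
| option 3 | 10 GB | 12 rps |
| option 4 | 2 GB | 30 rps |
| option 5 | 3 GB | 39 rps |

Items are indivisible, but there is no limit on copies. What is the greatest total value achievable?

Best value-per-unit is option 4 at 30/2; filling with it alone gives 24×30 = 720.
Optimal mix: 23×option 4 + 1×option 5 → memory 49, value 729.

729 rps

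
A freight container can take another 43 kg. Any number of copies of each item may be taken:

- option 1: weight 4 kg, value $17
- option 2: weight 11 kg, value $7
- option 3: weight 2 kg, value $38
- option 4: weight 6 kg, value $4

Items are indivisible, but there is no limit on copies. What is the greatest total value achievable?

Best value-per-unit is option 3 at 38/2, and filling with it alone uses weight 21×2=42. No mix of the others beats 21×38 = 798.

$798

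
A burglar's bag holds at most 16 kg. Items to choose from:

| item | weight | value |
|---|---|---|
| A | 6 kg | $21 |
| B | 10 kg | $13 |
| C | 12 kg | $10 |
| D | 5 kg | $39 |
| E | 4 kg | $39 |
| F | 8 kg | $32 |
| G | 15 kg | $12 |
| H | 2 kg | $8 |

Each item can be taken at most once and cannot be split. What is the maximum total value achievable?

Check high-value combinations within 16 kg:
- A+D+E: weight 6+5+4=15, value 21+39+39=99
- D+E+H: weight 5+4+2=11, value 39+39+8=86
- E+F+H: weight 4+8+2=14, value 39+32+8=79
- D+F+H: weight 5+8+2=15, value 39+32+8=79
- D+E: weight 5+4=9, value 39+39=78
Best: $99.

$99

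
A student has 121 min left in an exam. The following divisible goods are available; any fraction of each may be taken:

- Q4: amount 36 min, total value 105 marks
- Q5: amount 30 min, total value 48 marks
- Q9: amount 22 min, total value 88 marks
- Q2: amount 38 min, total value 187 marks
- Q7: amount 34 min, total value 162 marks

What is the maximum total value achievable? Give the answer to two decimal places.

Take in order of value per unit:
- Q2 (187/38 per unit): all 38 → value 187, running total 187.00
- Q7 (162/34 per unit): all 34 → value 162, running total 349.00
- Q9 (88/22 per unit): all 22 → value 88, running total 437.00
- Q4 (105/36 per unit): 27 of 36 → value 27×105/36 = 78.7500, running total 515.75
Total 515.75.

515.75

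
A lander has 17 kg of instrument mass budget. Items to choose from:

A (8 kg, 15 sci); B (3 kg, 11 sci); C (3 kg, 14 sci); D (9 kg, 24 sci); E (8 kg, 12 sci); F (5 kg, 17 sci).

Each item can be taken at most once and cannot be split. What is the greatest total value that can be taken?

Check high-value combinations within 17 kg:
- C+D+F: mass 3+9+5=17, value 14+24+17=55
- B+D+F: mass 3+9+5=17, value 11+24+17=52
- B+C+D: mass 3+3+9=15, value 11+14+24=49
Best: 55 sci.

55 sci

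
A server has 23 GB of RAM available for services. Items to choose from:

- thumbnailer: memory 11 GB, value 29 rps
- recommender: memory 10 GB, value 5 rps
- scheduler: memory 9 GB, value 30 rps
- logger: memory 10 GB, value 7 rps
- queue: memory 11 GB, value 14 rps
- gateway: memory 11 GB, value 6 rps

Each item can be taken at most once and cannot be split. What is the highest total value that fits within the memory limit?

59 rps

This is a 0/1 knapsack; check combinations near the capacity.
- thumbnailer+scheduler: memory 11+9=20, value 29+30=59
- scheduler+queue: memory 9+11=20, value 30+14=44
- thumbnailer+queue: memory 11+11=22, value 29+14=43
- scheduler+logger: memory 9+10=19, value 30+7=37
- scheduler+gateway: memory 9+11=20, value 30+6=36
Best: 59 rps.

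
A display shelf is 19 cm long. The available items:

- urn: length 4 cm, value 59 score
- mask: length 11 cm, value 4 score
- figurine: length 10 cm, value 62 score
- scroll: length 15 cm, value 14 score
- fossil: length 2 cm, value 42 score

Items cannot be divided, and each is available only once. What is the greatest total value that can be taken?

Check high-value combinations within 19 cm:
- urn+figurine+fossil: length 4+10+2=16, value 59+62+42=163
- urn+figurine: length 4+10=14, value 59+62=121
- urn+mask+fossil: length 4+11+2=17, value 59+4+42=105
- figurine+fossil: length 10+2=12, value 62+42=104
Best: 163 score.

163 score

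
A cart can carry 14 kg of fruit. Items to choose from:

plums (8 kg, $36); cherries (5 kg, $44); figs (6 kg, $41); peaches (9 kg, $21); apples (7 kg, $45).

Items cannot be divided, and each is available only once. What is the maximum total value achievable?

Check high-value combinations within 14 kg:
- cherries+apples: weight 5+7=12, value 44+45=89
- figs+apples: weight 6+7=13, value 41+45=86
- cherries+figs: weight 5+6=11, value 44+41=85
- plums+cherries: weight 8+5=13, value 36+44=80
- plums+figs: weight 8+6=14, value 36+41=77
Best: $89.

$89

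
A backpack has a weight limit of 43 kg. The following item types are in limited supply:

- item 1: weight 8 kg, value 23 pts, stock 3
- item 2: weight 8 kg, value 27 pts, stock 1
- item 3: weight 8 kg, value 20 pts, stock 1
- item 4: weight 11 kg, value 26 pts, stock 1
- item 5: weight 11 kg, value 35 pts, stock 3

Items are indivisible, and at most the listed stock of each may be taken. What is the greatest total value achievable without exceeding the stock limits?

Top feasible selections:
- 1×item 2 + 3×item 5: weight 41, value 132
- 3×item 1 + 1×item 2 + 1×item 5: weight 43, value 131
- 1×item 1 + 3×item 5: weight 41, value 128
- 2×item 1 + 1×item 2 + 1×item 3 + 1×item 5: weight 43, value 128
Best: 132 pts.

132 pts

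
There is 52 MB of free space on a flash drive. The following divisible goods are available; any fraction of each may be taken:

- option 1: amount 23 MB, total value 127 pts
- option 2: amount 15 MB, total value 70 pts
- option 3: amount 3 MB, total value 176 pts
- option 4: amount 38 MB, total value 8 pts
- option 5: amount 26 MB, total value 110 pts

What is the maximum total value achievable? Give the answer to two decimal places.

419.54

Take in order of value per unit:
- option 3 (176/3 per unit): all 3 → value 176, running total 176.00
- option 1 (127/23 per unit): all 23 → value 127, running total 303.00
- option 2 (70/15 per unit): all 15 → value 70, running total 373.00
- option 5 (110/26 per unit): 11 of 26 → value 11×110/26 = 46.5385, running total 419.54
Total 419.54.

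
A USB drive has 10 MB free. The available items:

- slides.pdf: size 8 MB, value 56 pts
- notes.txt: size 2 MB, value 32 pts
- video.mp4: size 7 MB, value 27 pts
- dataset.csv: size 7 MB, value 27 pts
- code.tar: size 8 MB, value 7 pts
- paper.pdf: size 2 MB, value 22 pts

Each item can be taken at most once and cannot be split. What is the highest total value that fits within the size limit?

Check high-value combinations within 10 MB:
- slides.pdf+notes.txt: size 8+2=10, value 56+32=88
- slides.pdf+paper.pdf: size 8+2=10, value 56+22=78
- notes.txt+video.mp4: size 2+7=9, value 32+27=59
Best: 88 pts.

88 pts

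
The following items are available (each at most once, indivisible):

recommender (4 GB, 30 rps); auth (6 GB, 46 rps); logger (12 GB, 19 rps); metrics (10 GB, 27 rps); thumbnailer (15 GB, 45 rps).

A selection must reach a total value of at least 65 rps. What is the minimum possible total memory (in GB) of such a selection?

10

Subsets with value ≥ 65, sorted by total memory:
- recommender+auth: memory 10, value 76
- auth+metrics: memory 16, value 73
- auth+logger: memory 18, value 65
Minimum memory: 10 GB.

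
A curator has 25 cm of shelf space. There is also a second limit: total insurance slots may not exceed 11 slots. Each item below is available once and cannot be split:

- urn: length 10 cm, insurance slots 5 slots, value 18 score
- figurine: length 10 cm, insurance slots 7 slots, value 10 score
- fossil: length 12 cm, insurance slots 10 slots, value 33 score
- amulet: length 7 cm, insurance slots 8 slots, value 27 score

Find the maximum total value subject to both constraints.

Feasible sets respecting both limits:
- fossil: length 12, insurance slots 10, value 33
- amulet: length 7, insurance slots 8, value 27
- urn: length 10, insurance slots 5, value 18
- figurine: length 10, insurance slots 7, value 10
Best: 33 score.

33 score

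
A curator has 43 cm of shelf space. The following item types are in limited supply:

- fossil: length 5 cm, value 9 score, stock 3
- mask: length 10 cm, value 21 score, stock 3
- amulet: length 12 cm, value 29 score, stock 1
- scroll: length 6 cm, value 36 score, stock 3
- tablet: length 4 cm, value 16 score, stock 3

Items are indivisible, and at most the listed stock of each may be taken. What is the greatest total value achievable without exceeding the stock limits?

185 score

Best selections within length 43 and stock limits:
- 1×amulet + 3×scroll + 3×tablet: length 42, value 185
- 1×fossil + 1×amulet + 3×scroll + 2×tablet: length 43, value 178
- 1×mask + 3×scroll + 3×tablet: length 40, value 177
Best: 185 score.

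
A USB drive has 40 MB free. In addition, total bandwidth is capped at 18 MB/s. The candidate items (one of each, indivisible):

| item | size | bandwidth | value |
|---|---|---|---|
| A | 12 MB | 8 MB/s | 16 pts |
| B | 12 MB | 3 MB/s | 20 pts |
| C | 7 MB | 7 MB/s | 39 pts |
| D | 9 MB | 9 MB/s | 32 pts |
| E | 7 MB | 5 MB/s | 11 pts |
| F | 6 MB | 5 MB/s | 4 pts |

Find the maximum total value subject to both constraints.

Feasible sets respecting both limits:
- A+B+C: size 31, bandwidth 18, value 75
- C+D: size 16, bandwidth 16, value 71
- B+C+E: size 26, bandwidth 15, value 70
Best: 75 pts.

75 pts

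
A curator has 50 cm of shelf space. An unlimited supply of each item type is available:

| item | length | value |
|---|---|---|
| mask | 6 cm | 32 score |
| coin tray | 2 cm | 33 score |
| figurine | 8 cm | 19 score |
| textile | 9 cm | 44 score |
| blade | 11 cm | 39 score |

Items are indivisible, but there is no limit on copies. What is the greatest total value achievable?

Best value-per-unit is coin tray at 33/2, and filling with it alone uses length 25×2=50. No mix of the others beats 25×33 = 825.

825 score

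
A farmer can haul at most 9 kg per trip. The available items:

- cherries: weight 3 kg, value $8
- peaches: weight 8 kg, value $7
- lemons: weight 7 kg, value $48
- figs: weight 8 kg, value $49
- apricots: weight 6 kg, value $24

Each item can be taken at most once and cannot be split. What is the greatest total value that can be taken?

$49

Check high-value combinations within 9 kg:
- figs: weight 8, value 49
- lemons: weight 7, value 48
- cherries+apricots: weight 3+6=9, value 8+24=32
- apricots: weight 6, value 24
Best: $49.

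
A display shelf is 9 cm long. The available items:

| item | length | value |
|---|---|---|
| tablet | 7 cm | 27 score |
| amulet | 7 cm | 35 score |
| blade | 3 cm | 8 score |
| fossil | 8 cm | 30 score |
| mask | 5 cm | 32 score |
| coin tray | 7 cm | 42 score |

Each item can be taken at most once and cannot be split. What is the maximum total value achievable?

Check high-value combinations within 9 cm:
- coin tray: length 7, value 42
- blade+mask: length 3+5=8, value 8+32=40
- amulet: length 7, value 35
- mask: length 5, value 32
Best: 42 score.

42 score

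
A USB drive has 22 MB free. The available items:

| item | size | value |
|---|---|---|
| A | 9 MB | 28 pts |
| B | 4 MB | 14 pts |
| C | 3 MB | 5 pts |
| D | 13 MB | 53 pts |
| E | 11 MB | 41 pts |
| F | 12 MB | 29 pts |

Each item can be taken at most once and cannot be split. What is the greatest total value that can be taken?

Check high-value combinations within 22 MB:
- A+D: size 9+13=22, value 28+53=81
- B+C+D: size 4+3+13=20, value 14+5+53=72
- A+E: size 9+11=20, value 28+41=69
- B+D: size 4+13=17, value 14+53=67
Best: 81 pts.

81 pts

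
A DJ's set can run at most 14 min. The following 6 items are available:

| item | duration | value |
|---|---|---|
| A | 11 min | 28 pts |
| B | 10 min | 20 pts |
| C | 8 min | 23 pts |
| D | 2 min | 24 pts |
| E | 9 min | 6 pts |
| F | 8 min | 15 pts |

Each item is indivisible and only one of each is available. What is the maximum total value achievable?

52 pts

Check high-value combinations within 14 min:
- A+D: duration 11+2=13, value 28+24=52
- C+D: duration 8+2=10, value 23+24=47
- B+D: duration 10+2=12, value 20+24=44
- D+F: duration 2+8=10, value 24+15=39
- D+E: duration 2+9=11, value 24+6=30
Best: 52 pts.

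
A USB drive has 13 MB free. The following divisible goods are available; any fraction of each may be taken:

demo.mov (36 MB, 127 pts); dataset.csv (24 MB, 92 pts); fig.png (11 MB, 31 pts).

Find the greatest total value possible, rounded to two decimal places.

49.83

Take in order of value per unit:
- dataset.csv (92/24 per unit): 13 of 24 → value 13×92/24 = 49.8333, running total 49.83
Total 49.83.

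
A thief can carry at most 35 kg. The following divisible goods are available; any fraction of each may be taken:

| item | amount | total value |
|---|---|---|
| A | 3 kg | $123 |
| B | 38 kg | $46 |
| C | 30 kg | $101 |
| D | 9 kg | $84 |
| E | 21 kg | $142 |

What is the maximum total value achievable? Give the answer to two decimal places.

Take in order of value per unit:
- A (123/3 per unit): all 3 → value 123, running total 123.00
- D (84/9 per unit): all 9 → value 84, running total 207.00
- E (142/21 per unit): all 21 → value 142, running total 349.00
- C (101/30 per unit): 2 of 30 → value 2×101/30 = 6.7333, running total 355.73
Total 355.73.

355.73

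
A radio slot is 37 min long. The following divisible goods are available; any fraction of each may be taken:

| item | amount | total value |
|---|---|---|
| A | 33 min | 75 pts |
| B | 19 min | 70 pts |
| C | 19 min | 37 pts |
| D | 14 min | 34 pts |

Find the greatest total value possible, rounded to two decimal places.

Take in order of value per unit:
- B (70/19 per unit): all 19 → value 70, running total 70.00
- D (34/14 per unit): all 14 → value 34, running total 104.00
- A (75/33 per unit): 4 of 33 → value 4×75/33 = 9.0909, running total 113.09
Total 113.09.

113.09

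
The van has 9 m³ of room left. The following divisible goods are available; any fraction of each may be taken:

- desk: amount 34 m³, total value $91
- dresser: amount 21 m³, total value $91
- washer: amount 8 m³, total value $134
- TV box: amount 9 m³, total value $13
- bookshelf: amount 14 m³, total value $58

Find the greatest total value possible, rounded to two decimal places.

138.33

Take in order of value per unit:
- washer (134/8 per unit): all 8 → value 134, running total 134.00
- dresser (91/21 per unit): 1 of 21 → value 1×91/21 = 4.3333, running total 138.33
Total 138.33.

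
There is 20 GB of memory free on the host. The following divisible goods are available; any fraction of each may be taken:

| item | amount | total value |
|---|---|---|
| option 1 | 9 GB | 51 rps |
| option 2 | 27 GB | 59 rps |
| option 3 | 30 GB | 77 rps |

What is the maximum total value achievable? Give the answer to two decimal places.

79.23

Take in order of value per unit:
- option 1 (51/9 per unit): all 9 → value 51, running total 51.00
- option 3 (77/30 per unit): 11 of 30 → value 11×77/30 = 28.2333, running total 79.23
Total 79.23.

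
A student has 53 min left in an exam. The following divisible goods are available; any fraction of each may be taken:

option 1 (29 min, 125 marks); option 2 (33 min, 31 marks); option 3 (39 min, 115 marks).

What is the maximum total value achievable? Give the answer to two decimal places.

195.77

Take in order of value per unit:
- option 1 (125/29 per unit): all 29 → value 125, running total 125.00
- option 3 (115/39 per unit): 24 of 39 → value 24×115/39 = 70.7692, running total 195.77
Total 195.77.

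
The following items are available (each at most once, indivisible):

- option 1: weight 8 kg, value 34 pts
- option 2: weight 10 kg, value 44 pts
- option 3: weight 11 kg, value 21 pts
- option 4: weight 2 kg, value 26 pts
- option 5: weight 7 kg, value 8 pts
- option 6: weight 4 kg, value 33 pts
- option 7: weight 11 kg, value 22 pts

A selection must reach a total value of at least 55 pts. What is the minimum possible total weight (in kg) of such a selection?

Subsets with value ≥ 55, sorted by total weight:
- option 4+option 6: weight 6, value 59
- option 1+option 4: weight 10, value 60
Minimum weight: 6 kg.

6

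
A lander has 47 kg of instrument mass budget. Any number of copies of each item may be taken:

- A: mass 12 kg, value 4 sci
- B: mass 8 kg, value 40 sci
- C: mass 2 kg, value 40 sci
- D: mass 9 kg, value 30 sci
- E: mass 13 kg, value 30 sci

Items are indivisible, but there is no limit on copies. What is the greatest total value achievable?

Best value-per-unit is C at 40/2, and filling with it alone uses mass 23×2=46. No mix of the others beats 23×40 = 920.

920 sci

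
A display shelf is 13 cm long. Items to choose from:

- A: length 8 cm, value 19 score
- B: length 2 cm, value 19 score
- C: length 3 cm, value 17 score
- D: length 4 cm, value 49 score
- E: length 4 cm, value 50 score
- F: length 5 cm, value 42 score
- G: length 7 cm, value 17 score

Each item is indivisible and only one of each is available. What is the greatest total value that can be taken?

Check high-value combinations within 13 cm:
- D+E+F: length 4+4+5=13, value 49+50+42=141
- B+C+D+E: length 2+3+4+4=13, value 19+17+49+50=135
- B+D+E: length 2+4+4=10, value 19+49+50=118
Best: 141 score.

141 score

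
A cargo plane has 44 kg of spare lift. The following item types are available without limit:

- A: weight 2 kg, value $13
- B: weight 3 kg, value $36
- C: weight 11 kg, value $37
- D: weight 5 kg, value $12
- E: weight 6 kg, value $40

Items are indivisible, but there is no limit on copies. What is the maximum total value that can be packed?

Best value-per-unit is B at 36/3; filling with it alone gives 14×36 = 504.
Optimal mix: 1×A + 14×B → weight 44, value 517.

$517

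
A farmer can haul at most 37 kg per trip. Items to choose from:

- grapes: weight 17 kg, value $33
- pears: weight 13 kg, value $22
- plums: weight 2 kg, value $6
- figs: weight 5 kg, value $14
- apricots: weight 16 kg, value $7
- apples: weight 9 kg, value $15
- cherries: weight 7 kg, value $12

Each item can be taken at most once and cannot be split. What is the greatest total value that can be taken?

$75

Check high-value combinations within 37 kg:
- grapes+pears+plums+figs: weight 17+13+2+5=37, value 33+22+6+14=75
- grapes+pears+figs: weight 17+13+5=35, value 33+22+14=69
- pears+plums+figs+apples+cherries: weight 13+2+5+9+7=36, value 22+6+14+15+12=69
Best: $75.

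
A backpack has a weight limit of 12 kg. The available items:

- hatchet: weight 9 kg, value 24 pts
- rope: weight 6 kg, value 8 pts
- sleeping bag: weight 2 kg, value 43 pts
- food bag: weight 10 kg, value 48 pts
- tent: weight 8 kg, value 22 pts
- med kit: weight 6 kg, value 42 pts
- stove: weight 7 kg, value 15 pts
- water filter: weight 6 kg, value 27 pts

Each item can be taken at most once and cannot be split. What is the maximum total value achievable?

91 pts

Check high-value combinations within 12 kg:
- sleeping bag+food bag: weight 2+10=12, value 43+48=91
- sleeping bag+med kit: weight 2+6=8, value 43+42=85
- sleeping bag+water filter: weight 2+6=8, value 43+27=70
Best: 91 pts.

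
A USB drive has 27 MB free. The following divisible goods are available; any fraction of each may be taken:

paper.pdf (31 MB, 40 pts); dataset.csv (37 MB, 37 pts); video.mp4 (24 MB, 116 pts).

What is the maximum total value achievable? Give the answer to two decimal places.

119.87

Take in order of value per unit:
- video.mp4 (116/24 per unit): all 24 → value 116, running total 116.00
- paper.pdf (40/31 per unit): 3 of 31 → value 3×40/31 = 3.8710, running total 119.87
Total 119.87.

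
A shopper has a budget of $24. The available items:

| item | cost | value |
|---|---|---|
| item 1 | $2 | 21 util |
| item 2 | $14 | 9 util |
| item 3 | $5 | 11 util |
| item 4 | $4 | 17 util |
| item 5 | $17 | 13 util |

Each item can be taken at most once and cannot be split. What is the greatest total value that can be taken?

This is a 0/1 knapsack; check combinations near the capacity.
- item 1+item 4+item 5: cost 2+4+17=23, value 21+17+13=51
- item 1+item 3+item 4: cost 2+5+4=11, value 21+11+17=49
- item 1+item 2+item 4: cost 2+14+4=20, value 21+9+17=47
- item 1+item 3+item 5: cost 2+5+17=24, value 21+11+13=45
Best: 51 util.

51 util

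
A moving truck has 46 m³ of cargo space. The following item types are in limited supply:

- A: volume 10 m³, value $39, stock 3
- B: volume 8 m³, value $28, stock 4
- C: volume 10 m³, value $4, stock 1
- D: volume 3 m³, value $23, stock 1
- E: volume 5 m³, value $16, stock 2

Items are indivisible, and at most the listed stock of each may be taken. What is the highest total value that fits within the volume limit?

Top feasible selections:
- 3×A + 1×B + 1×D + 1×E: volume 46, value 184
- 1×A + 4×B + 1×D: volume 45, value 174
- 2×A + 2×B + 1×D + 1×E: volume 44, value 173
- 3×A + 2×B: volume 46, value 173
Best: $184.

$184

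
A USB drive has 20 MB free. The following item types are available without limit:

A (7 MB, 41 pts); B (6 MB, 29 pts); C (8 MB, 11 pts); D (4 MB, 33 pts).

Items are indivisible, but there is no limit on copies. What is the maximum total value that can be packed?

Best value-per-unit is D at 33/4, and filling with it alone uses size 5×4=20. No mix of the others beats 5×33 = 165.

165 pts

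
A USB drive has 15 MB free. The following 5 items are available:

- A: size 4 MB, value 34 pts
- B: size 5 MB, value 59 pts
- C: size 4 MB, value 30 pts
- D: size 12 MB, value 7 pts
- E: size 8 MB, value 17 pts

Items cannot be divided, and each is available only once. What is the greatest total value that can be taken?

Check high-value combinations within 15 MB:
- A+B+C: size 4+5+4=13, value 34+59+30=123
- A+B: size 4+5=9, value 34+59=93
- B+C: size 5+4=9, value 59+30=89
Best: 123 pts.

123 pts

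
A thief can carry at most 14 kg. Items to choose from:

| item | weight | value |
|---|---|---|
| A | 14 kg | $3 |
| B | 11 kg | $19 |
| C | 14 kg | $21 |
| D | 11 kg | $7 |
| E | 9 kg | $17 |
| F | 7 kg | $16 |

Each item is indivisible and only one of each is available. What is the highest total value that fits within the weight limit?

Check high-value combinations within 14 kg:
- C: weight 14, value 21
- B: weight 11, value 19
- E: weight 9, value 17
- F: weight 7, value 16
Best: $21.

$21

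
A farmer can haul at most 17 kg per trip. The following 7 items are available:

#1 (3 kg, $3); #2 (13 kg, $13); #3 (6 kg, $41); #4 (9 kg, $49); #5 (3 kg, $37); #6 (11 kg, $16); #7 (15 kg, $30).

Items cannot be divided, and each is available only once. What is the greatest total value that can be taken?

$90

Check high-value combinations within 17 kg:
- #3+#4: weight 6+9=15, value 41+49=90
- #1+#4+#5: weight 3+9+3=15, value 3+49+37=89
- #4+#5: weight 9+3=12, value 49+37=86
Best: $90.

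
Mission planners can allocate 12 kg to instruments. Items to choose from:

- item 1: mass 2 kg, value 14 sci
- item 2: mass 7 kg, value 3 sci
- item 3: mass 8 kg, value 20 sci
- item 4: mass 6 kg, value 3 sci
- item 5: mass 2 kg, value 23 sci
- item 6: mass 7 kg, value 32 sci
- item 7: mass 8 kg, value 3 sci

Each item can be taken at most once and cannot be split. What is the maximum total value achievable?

Check high-value combinations within 12 kg:
- item 1+item 5+item 6: mass 2+2+7=11, value 14+23+32=69
- item 1+item 3+item 5: mass 2+8+2=12, value 14+20+23=57
- item 5+item 6: mass 2+7=9, value 23+32=55
- item 1+item 6: mass 2+7=9, value 14+32=46
- item 3+item 5: mass 8+2=10, value 20+23=43
Best: 69 sci.

69 sci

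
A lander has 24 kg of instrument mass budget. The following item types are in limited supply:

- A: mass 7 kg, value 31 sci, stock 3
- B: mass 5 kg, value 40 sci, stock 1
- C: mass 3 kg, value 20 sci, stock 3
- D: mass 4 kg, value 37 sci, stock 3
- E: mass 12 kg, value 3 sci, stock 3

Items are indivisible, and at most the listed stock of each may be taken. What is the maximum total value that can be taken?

Best selections within mass 24 and stock limits:
- 1×B + 2×C + 3×D: mass 23, value 191
- 1×A + 1×B + 3×D: mass 24, value 182
- 1×B + 3×C + 2×D: mass 22, value 174
Best: 191 sci.

191 sci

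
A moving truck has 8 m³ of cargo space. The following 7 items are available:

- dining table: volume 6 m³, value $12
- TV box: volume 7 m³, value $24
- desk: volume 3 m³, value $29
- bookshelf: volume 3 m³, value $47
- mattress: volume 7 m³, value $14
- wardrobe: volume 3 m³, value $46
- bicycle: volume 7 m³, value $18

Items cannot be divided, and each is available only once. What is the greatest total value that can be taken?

$93

Check high-value combinations within 8 m³:
- bookshelf+wardrobe: volume 3+3=6, value 47+46=93
- desk+bookshelf: volume 3+3=6, value 29+47=76
- desk+wardrobe: volume 3+3=6, value 29+46=75
- bookshelf: volume 3, value 47
Best: $93.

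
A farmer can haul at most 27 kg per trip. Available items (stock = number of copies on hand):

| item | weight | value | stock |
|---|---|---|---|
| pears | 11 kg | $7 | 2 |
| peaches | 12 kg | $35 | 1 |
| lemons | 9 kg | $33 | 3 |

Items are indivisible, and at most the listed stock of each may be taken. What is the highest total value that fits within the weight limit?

Best selections within weight 27 and stock limits:
- 3×lemons: weight 27, value 99
- 1×peaches + 1×lemons: weight 21, value 68
- 2×lemons: weight 18, value 66
- 1×pears + 1×peaches: weight 23, value 42
Best: $99.

$99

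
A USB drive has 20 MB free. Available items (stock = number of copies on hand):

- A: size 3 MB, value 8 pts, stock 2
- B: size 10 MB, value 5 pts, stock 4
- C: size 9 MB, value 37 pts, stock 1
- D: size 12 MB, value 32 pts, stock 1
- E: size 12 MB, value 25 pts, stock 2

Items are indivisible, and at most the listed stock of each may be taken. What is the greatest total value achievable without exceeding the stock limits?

53 pts

Best selections within size 20 and stock limits:
- 2×A + 1×C: size 15, value 53
- 2×A + 1×D: size 18, value 48
- 1×A + 1×C: size 12, value 45
- 1×B + 1×C: size 19, value 42
Best: 53 pts.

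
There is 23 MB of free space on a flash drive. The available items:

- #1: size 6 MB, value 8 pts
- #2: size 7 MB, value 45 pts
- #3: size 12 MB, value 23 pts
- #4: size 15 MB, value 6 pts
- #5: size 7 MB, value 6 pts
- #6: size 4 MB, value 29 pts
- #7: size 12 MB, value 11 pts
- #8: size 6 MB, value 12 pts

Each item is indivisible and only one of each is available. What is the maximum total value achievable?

97 pts

Check high-value combinations within 23 MB:
- #2+#3+#6: size 7+12+4=23, value 45+23+29=97
- #1+#2+#6+#8: size 6+7+4+6=23, value 8+45+29+12=94
- #2+#6+#8: size 7+4+6=17, value 45+29+12=86
- #2+#6+#7: size 7+4+12=23, value 45+29+11=85
- #1+#2+#6: size 6+7+4=17, value 8+45+29=82
Best: 97 pts.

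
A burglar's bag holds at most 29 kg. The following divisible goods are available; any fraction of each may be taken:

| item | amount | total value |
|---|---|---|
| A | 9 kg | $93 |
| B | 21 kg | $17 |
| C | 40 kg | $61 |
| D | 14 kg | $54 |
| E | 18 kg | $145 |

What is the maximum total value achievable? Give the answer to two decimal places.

245.71

Take in order of value per unit:
- A (93/9 per unit): all 9 → value 93, running total 93.00
- E (145/18 per unit): all 18 → value 145, running total 238.00
- D (54/14 per unit): 2 of 14 → value 2×54/14 = 7.7143, running total 245.71
Total 245.71.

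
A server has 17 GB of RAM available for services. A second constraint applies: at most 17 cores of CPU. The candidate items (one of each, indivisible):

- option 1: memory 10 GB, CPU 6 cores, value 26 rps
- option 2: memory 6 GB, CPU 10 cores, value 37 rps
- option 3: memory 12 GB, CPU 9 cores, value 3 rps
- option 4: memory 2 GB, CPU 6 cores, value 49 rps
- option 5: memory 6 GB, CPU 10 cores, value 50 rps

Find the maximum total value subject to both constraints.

Feasible sets respecting both limits:
- option 4+option 5: memory 8, CPU 16, value 99
- option 2+option 4: memory 8, CPU 16, value 86
- option 1+option 5: memory 16, CPU 16, value 76
Best: 99 rps.

99 rps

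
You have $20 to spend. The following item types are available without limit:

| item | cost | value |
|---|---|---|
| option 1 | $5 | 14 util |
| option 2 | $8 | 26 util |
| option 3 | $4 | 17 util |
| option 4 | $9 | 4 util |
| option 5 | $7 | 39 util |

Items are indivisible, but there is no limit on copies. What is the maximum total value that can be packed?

Best value-per-unit is option 5 at 39/7; filling with it alone gives 2×39 = 78.
Optimal mix: 1×option 3 + 2×option 5 → cost 18, value 95.

95 util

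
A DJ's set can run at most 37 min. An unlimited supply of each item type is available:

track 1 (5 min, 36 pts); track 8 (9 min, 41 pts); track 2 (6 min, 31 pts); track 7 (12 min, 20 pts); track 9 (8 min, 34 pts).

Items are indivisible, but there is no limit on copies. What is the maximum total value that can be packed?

252 pts

Best value-per-unit is track 1 at 36/5, and filling with it alone uses duration 7×5=35. No mix of the others beats 7×36 = 252.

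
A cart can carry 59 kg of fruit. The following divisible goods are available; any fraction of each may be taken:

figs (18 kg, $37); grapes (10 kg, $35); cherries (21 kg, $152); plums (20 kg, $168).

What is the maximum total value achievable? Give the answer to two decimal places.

371.44

Take in order of value per unit:
- plums (168/20 per unit): all 20 → value 168, running total 168.00
- cherries (152/21 per unit): all 21 → value 152, running total 320.00
- grapes (35/10 per unit): all 10 → value 35, running total 355.00
- figs (37/18 per unit): 8 of 18 → value 8×37/18 = 16.4444, running total 371.44
Total 371.44.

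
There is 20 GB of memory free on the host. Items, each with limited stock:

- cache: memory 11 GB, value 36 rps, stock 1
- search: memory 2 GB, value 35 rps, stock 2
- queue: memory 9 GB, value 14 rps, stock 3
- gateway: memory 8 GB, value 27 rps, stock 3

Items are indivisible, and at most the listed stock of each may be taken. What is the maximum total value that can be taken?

124 rps

Best selections within memory 20 and stock limits:
- 2×search + 2×gateway: memory 20, value 124
- 1×cache + 2×search: memory 15, value 106
- 2×search + 1×gateway: memory 12, value 97
Best: 124 rps.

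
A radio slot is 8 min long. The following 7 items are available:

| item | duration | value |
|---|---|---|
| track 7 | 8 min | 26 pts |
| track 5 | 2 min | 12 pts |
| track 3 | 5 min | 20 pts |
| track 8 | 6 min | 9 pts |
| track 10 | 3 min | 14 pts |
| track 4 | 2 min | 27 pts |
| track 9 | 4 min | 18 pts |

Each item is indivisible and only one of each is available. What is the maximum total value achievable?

57 pts

Check high-value combinations within 8 min:
- track 5+track 4+track 9: duration 2+2+4=8, value 12+27+18=57
- track 5+track 10+track 4: duration 2+3+2=7, value 12+14+27=53
- track 3+track 4: duration 5+2=7, value 20+27=47
- track 4+track 9: duration 2+4=6, value 27+18=45
- track 10+track 4: duration 3+2=5, value 14+27=41
Best: 57 pts.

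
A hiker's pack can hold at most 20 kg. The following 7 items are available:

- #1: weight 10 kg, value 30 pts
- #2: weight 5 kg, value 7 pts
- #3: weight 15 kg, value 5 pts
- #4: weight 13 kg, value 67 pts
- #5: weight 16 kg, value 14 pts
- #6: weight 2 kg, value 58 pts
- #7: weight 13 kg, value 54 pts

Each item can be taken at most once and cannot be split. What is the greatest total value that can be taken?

Check high-value combinations within 20 kg:
- #2+#4+#6: weight 5+13+2=20, value 7+67+58=132
- #4+#6: weight 13+2=15, value 67+58=125
- #2+#6+#7: weight 5+2+13=20, value 7+58+54=119
Best: 132 pts.

132 pts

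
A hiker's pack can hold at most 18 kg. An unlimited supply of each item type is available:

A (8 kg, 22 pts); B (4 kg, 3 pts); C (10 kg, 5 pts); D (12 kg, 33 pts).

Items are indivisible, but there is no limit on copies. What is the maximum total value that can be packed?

Best value-per-unit is A at 22/8, and filling with it alone uses weight 2×8=16. No mix of the others beats 2×22 = 44.

44 pts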